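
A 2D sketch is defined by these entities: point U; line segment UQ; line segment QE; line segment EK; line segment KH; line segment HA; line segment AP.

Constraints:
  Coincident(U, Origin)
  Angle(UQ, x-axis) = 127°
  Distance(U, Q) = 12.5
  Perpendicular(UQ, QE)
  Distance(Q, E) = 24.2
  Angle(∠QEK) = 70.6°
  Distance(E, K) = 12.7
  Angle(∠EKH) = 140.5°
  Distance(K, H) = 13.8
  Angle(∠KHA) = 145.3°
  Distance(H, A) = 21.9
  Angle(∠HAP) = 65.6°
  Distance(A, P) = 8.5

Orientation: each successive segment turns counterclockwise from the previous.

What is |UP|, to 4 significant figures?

9.964

∠KHA = 145.3° gives HA at 40.60° from the x-axis; with |HA| = 21.9, A = (14.08, 4.061). ∠HAP = 65.6° gives AP at 155.0° from the x-axis; with |AP| = 8.5, P = (6.380, 7.654). Then |UP| = |P − U| = 9.964.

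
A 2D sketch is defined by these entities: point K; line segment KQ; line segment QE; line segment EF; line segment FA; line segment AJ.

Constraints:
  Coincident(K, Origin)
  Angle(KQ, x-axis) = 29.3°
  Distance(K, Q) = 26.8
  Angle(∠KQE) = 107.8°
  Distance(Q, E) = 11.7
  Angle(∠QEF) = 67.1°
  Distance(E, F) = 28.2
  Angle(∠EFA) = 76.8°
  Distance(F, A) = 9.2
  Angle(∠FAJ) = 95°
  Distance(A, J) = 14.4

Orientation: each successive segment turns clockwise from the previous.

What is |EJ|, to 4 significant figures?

13.71

K is at the origin; KQ runs at 29.3° with length 26.8, so Q = (23.37, 13.12). ∠KQE = 107.8° gives QE at -42.90° from the x-axis; with |QE| = 11.7, E = (31.94, 5.151). ∠QEF = 67.1° gives EF at -155.8° from the x-axis; with |EF| = 28.2, F = (6.220, -6.409). ∠EFA = 76.8° gives FA at 101.0° from the x-axis; with |FA| = 9.2, A = (4.465, 2.622). ∠FAJ = 95.0° gives AJ at 16.00° from the x-axis; with |AJ| = 14.4, J = (18.31, 6.591). Then |EJ| = |J − E| = 13.71.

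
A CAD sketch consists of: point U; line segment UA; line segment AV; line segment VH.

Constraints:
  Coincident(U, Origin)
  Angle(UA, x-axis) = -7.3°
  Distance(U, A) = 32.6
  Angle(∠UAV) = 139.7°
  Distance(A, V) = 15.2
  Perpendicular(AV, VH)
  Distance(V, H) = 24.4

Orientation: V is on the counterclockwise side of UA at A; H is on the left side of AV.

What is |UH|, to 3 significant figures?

40.2

U is at the origin; UA runs at -7.3° with length 32.6, so A = 32.6·(cos -7.3°, sin -7.3°) = (32.3, -4.14). ∠UAV = 139.7°, so AV runs at -7.3° + (180° − 139.7°) = 33.0° from the x-axis; with |AV| = 15.2, V = A + 15.2·(cos 33.0°, sin 33.0°) = (45.1, 4.14). AV ⟂ VH; with |VH| = 24.4 on the left of AV, H = V + 24.4·(-0.545, 0.839) = (31.8, 24.6). Then |UH| = |H − U| = 40.2.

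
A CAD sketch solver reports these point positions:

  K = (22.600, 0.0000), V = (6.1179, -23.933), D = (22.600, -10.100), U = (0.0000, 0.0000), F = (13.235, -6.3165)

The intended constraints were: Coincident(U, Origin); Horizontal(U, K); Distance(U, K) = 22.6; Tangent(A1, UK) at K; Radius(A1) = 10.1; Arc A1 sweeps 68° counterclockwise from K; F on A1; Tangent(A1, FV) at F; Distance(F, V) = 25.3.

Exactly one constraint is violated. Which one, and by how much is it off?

Distance(F, V) = 25.3 — off by 6.30.

U = (0.00, 0.00) ✓; U.y = 0.00, K.y = 0.00 ✓; |UK| = 22.60 ✓; ∠(DK, KU) = 90.00° ✓; |DK| = 10.10 ✓; bearing(D→F) − bearing(D→K) = 68.00° ✓; |DF| = 10.10 ✓; ∠(DF, FV) = 90.00° ✓; |FV| = 19.00 ✗.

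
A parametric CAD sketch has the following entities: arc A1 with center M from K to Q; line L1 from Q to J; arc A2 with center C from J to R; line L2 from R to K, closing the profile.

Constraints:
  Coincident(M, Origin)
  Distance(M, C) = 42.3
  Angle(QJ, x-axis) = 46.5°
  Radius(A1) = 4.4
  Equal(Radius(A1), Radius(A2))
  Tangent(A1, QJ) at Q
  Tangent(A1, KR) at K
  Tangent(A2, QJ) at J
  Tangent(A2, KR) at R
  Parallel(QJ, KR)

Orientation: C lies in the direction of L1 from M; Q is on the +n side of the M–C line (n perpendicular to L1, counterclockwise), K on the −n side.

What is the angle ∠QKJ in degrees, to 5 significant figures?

78.248°

The slot axis is L1's direction at 46.5°, so u = (cos 46.5°, sin 46.5°) = (0.68835, 0.72537) and n = (−sin 46.5°, cos 46.5°) = (-0.72537, 0.68835). M is at the origin and C lies 42.3 along u from M, so C = 42.3·u = (29.117, 30.683). Tangency of A1 to both parallel lines with radius 4.4 puts Q and K at M ± 4.4·n: Q = (-3.1916, 3.0288), K = (3.1916, -3.0288). Equal radii place J and R the same way about C: J = C + 4.4·n = (25.926, 33.712), R = C − 4.4·n = (32.309, 27.655). Then cos ∠QKJ = KQ·KJ / (|KQ||KJ|), giving 78.248°.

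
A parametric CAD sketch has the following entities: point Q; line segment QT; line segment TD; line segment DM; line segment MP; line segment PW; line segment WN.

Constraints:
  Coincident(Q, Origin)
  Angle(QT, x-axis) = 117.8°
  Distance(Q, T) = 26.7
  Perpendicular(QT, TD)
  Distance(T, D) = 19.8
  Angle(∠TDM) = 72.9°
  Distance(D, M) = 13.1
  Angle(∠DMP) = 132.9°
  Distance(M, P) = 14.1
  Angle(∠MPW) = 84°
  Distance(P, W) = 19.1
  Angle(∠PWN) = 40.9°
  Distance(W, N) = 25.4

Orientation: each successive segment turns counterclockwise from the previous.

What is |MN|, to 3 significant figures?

3.05

∠MPW = 84.0° gives PW at 98.0° from the x-axis; with |PW| = 19.1, W = (-9.29, 24.5). ∠PWN = 40.9° gives WN at -123° from the x-axis; with |WN| = 25.4, N = (-23.1, 3.18). Then |MN| = |N − M| = 3.05.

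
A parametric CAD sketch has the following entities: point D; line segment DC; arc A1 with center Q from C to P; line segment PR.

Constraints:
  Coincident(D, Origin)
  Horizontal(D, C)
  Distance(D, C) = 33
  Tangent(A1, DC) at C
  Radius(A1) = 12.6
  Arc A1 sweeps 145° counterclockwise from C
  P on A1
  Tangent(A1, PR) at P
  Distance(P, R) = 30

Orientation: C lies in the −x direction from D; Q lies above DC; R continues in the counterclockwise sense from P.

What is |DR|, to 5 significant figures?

64.383

D is at the origin; D and C share the same y with |DC| = 33.0 and C on the −x side, so C = (-33.000, 0.0000). Tangency of A1 to DC means the radius QC is perpendicular to DC, so Q = C + (0, 12.6) = (-33.000, 12.600). On A1, C sits at bearing -90° from Q; a 145° counterclockwise sweep puts P at bearing 55°, so P = Q + 12.6·(cos 55°, sin 55°) = (-25.773, 22.921). A1 meets PR tangentially, so QP is at right angles to PR, so PR runs along (−sin 55°, cos 55°); with |PR| = 30.0, R = (-50.347, 40.129). Then |DR| = |R − D| = 64.383.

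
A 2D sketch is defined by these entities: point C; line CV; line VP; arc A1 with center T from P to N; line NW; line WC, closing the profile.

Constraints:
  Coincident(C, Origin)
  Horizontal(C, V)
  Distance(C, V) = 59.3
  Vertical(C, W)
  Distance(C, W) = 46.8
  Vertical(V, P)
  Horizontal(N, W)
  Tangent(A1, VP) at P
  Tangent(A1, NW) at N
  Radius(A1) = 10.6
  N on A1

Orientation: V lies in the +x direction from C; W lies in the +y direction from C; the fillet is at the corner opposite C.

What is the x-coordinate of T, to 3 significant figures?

48.7

C is at the origin; C and V share the same y with |CV| = 59.3 and V on the +x side, so V = (59.3, 0.00). CW is vertical with |CW| = 46.8 and W on the +y side, so W = (0.00, 46.8). The virtual corner opposite C is at (59.3, 46.8). The tangent condition forces TP to be normal to VP and since A1 is tangent to NW there, TN ⟂ NW, with radius 10.6, so the center T sits 10.6 in from both sides at T = (48.7, 36.2). So T.x = 48.7.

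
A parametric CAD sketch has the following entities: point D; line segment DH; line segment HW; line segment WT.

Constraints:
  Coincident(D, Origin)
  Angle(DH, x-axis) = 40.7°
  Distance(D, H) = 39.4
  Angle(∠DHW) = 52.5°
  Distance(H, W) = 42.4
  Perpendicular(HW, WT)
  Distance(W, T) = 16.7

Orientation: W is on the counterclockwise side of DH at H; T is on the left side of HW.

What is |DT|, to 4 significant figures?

23.47

D is at the origin; DH runs at 40.7° with length 39.4, so H = 39.4·(cos 40.7°, sin 40.7°) = (29.87, 25.69). ∠DHW = 52.5°, so HW runs at 40.7° + (180° − 52.5°) = 168.2° from the x-axis; with |HW| = 42.4, W = H + 42.4·(cos 168.2°, sin 168.2°) = (-11.63, 34.36). HW is perpendicular to WT; with |WT| = 16.7 on the left of HW, T = W + 16.7·(-0.2045, -0.9789) = (-15.05, 18.02). Then |DT| = |T − D| = 23.47.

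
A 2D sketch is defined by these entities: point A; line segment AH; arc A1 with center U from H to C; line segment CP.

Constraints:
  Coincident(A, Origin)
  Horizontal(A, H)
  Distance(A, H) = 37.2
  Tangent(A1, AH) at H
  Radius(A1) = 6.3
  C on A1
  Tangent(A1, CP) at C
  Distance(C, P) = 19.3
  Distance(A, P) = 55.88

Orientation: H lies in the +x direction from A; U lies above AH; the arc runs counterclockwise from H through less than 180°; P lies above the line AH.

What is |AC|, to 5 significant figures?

42.806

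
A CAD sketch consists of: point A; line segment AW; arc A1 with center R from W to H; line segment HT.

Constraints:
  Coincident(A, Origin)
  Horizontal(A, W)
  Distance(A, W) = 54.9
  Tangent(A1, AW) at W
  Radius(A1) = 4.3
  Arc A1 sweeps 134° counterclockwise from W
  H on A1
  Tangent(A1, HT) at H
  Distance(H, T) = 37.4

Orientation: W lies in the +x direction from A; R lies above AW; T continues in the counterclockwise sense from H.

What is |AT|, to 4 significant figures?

46.84

A is at the origin; AW is horizontal with |AW| = 54.9 and W on the +x side, so W = (54.90, 0.000). A1 meets AW tangentially, so RW is at right angles to AW, so R = W + (0, 4.3) = (54.90, 4.300). On A1, W sits at bearing -90° from R; a 134° counterclockwise sweep puts H at bearing 44°, so H = R + 4.3·(cos 44°, sin 44°) = (57.99, 7.287). A1 meets HT tangentially, so RH is at right angles to HT, so HT runs along (−sin 44°, cos 44°); with |HT| = 37.4, T = (32.01, 34.19). Then |AT| = |T − A| = 46.84.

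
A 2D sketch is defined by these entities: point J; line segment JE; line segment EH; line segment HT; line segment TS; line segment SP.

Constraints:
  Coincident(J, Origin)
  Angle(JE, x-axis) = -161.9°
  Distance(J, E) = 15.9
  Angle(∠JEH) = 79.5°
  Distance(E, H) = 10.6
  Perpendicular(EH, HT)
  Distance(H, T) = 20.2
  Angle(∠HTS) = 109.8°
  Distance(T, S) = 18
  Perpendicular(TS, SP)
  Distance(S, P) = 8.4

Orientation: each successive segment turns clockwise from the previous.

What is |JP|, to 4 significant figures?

12.39

J is at the origin; JE runs at -161.9° with length 15.9, so E = (-15.11, -4.940). ∠JEH = 79.5° gives EH at 97.60° from the x-axis; with |EH| = 10.6, H = (-16.52, 5.567). EH is perpendicular to HT, so HT runs at 7.600°; with |HT| = 20.2, T = (3.507, 8.239). ∠HTS = 109.8° gives TS at -62.60° from the x-axis; with |TS| = 18.0, S = (11.79, -7.742). TS ⟂ SP, so SP runs at -152.6°; with |SP| = 8.4, P = (4.333, -11.61). Then |JP| = |P − J| = 12.39.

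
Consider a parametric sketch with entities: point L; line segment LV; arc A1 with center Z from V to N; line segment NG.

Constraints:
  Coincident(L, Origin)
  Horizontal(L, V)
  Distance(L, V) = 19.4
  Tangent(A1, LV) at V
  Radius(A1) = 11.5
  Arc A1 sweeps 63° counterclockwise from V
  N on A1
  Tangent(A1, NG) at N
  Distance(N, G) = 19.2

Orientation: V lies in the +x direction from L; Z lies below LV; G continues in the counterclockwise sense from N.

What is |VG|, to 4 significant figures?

30.11

On A1, V sits at bearing 90° from Z; a 63° counterclockwise sweep puts N at bearing 153°, so N = Z + 11.5·(cos 153°, sin 153°) = (9.153, -6.279). A1 meets NG tangentially, so ZN is at right angles to NG, so NG runs along (−sin 153°, cos 153°); with |NG| = 19.2, G = (0.4368, -23.39). Then |VG| = |G − V| = 30.11.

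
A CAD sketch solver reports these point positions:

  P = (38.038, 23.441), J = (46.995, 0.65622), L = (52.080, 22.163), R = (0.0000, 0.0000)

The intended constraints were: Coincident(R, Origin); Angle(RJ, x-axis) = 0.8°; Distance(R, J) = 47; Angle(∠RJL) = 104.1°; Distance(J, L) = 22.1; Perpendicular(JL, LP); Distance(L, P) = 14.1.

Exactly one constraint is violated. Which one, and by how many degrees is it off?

Perpendicular(JL, LP) — off by 8.10°.

R = (0.00, 0.00) ✓; RJ at 0.8000° ✓; |RJ| = 47.00 ✓; ∠RJL = 104.1° ✓; |JL| = 22.10 ✓; ∠(JL, LP) = 98.10° ✗; |LP| = 14.10 ✓.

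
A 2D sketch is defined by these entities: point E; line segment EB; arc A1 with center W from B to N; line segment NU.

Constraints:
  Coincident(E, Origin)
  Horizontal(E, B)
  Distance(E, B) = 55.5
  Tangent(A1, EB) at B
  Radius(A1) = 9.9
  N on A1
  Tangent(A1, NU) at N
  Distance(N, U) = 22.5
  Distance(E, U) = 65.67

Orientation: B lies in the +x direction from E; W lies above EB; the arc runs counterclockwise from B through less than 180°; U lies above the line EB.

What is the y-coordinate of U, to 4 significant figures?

34.48

E is at the origin; EB is horizontal with |EB| = 55.5 and B on the +x side, so B = (55.50, 0.000). The tangent condition forces WB to be normal to EB, so W = B + (0, 9.9) = (55.50, 9.900). Since WN ⟂ NU (tangency), |WU| = √(9.9² + 22.5²) = 24.58 regardless of where N sits on A1. So U lies on both circle(E, 65.67) and circle(W, 24.58); the above-EB intersection is U = (55.89, 34.48). N is the foot of the tangent from U: N = (64.62, 13.74).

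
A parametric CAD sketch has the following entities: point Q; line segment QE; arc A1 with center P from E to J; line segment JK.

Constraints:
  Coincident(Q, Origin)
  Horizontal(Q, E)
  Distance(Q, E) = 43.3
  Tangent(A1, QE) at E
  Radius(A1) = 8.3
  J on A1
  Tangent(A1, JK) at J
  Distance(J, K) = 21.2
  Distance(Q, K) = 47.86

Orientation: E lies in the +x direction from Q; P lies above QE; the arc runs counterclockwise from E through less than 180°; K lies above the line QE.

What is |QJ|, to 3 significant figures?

51.7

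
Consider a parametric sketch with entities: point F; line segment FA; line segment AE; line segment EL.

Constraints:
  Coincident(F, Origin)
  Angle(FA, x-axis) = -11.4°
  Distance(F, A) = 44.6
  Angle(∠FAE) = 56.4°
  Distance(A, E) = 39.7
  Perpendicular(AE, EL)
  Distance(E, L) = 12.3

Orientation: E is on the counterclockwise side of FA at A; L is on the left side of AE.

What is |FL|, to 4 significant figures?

29.03

F is at the origin; FA runs at -11.4° with length 44.6, so A = 44.6·(cos -11.4°, sin -11.4°) = (43.72, -8.816). ∠FAE = 56.4°, so AE runs at -11.4° + (180° − 56.4°) = 112.2° from the x-axis; with |AE| = 39.7, E = A + 39.7·(cos 112.2°, sin 112.2°) = (28.72, 27.94). AE ⟂ EL; with |EL| = 12.3 on the left of AE, L = E + 12.3·(-0.9259, -0.3778) = (17.33, 23.29). Then |FL| = |L − F| = 29.03.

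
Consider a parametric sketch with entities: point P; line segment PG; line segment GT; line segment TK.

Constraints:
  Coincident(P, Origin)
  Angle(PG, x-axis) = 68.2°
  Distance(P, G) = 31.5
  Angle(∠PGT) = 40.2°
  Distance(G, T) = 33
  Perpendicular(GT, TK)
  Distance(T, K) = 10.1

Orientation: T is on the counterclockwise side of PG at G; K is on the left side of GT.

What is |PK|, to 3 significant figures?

13.6

∠PGT = 40.2°, so GT runs at 68.2° + (180° − 40.2°) = 208° from the x-axis; with |GT| = 33.0, T = G + 33.0·(cos 208°, sin 208°) = (-17.4, 13.8). The perpendicularity gives TK at right angles to GT; with |TK| = 10.1 on the left of GT, K = T + 10.1·(0.469, -0.883) = (-12.7, 4.84). Then |PK| = |K − P| = 13.6.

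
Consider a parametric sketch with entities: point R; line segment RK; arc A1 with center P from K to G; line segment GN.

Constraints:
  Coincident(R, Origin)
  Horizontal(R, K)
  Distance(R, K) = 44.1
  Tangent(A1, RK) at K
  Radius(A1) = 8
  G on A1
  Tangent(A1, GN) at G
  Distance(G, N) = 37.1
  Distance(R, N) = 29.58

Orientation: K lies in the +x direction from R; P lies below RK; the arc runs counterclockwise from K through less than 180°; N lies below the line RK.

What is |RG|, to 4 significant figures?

38.73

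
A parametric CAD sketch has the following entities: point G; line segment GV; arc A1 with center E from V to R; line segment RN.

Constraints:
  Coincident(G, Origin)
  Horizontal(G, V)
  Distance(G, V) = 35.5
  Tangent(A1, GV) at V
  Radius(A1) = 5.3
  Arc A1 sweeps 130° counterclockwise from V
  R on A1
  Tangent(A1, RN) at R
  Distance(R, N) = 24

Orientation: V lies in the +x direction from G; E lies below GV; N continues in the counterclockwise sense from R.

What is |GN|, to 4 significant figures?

54.13

G is at the origin; GV is horizontal with |GV| = 35.5 and V on the +x side, so V = (35.50, 0.000). Since A1 is tangent to GV there, EV ⟂ GV, so E = V + (0, -5.3) = (35.50, -5.300). On A1, V sits at bearing 90° from E; a 130° counterclockwise sweep puts R at bearing 220°, so R = E + 5.3·(cos 220°, sin 220°) = (31.44, -8.707). The tangent condition forces ER to be normal to RN, so RN runs along (−sin 220°, cos 220°); with |RN| = 24.0, N = (46.87, -27.09). Then |GN| = |N − G| = 54.13.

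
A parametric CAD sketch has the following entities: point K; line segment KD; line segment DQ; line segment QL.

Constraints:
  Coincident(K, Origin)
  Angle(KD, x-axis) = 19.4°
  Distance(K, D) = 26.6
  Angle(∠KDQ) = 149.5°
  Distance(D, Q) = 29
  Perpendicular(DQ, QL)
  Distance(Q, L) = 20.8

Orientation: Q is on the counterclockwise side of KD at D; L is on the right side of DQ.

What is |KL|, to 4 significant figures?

62.23

K is at the origin; KD runs at 19.4° with length 26.6, so D = 26.6·(cos 19.4°, sin 19.4°) = (25.09, 8.835). ∠KDQ = 149.5°, so DQ runs at 19.4° + (180° − 149.5°) = 49.90° from the x-axis; with |DQ| = 29.0, Q = D + 29.0·(cos 49.90°, sin 49.90°) = (43.77, 31.02). DQ ⟂ QL; with |QL| = 20.8 on the right of DQ, L = Q + 20.8·(0.7649, -0.6441) = (59.68, 17.62). Then |KL| = |L − K| = 62.23.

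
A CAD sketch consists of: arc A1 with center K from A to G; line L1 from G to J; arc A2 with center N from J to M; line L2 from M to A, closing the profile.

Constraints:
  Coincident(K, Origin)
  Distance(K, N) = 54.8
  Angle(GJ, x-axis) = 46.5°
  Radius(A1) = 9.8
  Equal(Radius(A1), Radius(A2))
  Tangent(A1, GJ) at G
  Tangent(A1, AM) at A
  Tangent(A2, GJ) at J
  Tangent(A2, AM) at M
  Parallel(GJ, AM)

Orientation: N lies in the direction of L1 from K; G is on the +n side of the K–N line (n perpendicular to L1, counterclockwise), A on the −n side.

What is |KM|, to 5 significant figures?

55.669

Tangency of A1 to both parallel lines with radius 9.8 puts G and A at K ± 9.8·n: G = (-7.1087, 6.7459), A = (7.1087, -6.7459). Equal radii place J and M the same way about N: J = N + 9.8·n = (30.613, 46.496), M = N − 9.8·n = (44.830, 33.005). Then |KM| = |M − K| = 55.669.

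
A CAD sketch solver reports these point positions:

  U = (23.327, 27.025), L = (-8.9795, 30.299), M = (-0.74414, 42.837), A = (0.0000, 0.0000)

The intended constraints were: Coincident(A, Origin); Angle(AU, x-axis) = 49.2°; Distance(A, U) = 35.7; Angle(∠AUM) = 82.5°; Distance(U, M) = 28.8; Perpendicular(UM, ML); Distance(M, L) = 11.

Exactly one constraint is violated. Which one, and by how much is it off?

Distance(M, L) = 11 — off by 4.00.

A = (0.00, 0.00) ✓; AU at 49.20° ✓; |AU| = 35.70 ✓; ∠AUM = 82.50° ✓; |UM| = 28.80 ✓; ∠(UM, ML) = 90.00° ✓; |ML| = 15.00 ✗.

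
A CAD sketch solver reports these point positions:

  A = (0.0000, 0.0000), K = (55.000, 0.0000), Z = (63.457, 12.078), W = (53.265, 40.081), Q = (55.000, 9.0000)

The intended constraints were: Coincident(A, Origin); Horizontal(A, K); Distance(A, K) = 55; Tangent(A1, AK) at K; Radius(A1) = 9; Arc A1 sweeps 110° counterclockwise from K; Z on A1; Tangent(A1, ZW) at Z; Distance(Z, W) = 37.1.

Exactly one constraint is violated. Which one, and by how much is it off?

Distance(Z, W) = 37.1 — off by 7.30.

A = (0.00, 0.00) ✓; A.y = 0.00, K.y = 0.00 ✓; |AK| = 55.00 ✓; ∠(QK, KA) = 90.00° ✓; |QK| = 9.000 ✓; bearing(Q→Z) − bearing(Q→K) = 110.0° ✓; |QZ| = 9.000 ✓; ∠(QZ, ZW) = 90.00° ✓; |ZW| = 29.80 ✗.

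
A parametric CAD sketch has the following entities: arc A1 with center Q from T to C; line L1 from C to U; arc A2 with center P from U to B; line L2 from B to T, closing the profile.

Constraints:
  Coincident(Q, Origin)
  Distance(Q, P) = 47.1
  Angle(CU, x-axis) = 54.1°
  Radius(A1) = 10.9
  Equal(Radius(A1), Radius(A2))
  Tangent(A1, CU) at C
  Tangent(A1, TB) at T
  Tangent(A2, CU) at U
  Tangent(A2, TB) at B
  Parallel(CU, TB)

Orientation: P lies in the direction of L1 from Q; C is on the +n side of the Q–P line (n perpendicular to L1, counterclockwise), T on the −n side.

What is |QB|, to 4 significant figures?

48.34

The slot axis is L1's direction at 54.1°, so u = (cos 54.1°, sin 54.1°) = (0.5864, 0.8100) and n = (−sin 54.1°, cos 54.1°) = (-0.8100, 0.5864). Q is at the origin and P lies 47.1 along u from Q, so P = 47.1·u = (27.62, 38.15). Tangency of A1 to both parallel lines with radius 10.9 puts C and T at Q ± 10.9·n: C = (-8.829, 6.391), T = (8.829, -6.391). Equal radii place U and B the same way about P: U = P + 10.9·n = (18.79, 44.54), B = P − 10.9·n = (36.45, 31.76). Then |QB| = |B − Q| = 48.34.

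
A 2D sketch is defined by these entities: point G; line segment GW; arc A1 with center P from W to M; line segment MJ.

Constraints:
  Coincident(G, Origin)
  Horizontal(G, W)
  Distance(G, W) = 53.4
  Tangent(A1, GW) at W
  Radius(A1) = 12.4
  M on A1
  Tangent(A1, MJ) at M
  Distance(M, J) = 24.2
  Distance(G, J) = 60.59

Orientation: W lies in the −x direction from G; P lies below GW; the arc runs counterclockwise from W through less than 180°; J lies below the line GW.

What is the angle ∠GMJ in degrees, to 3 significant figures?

66.6°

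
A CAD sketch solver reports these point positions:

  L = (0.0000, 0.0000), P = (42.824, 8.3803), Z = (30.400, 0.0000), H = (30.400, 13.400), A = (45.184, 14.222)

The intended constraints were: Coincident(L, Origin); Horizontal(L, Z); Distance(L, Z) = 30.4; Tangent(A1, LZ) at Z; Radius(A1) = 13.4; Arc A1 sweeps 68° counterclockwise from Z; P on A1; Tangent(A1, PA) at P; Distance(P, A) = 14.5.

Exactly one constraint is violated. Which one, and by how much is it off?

Distance(P, A) = 14.5 — off by 8.20.

L = (0.00, 0.00) ✓; L.y = 0.00, Z.y = 0.00 ✓; |LZ| = 30.40 ✓; ∠(HZ, ZL) = 90.00° ✓; |HZ| = 13.40 ✓; bearing(H→P) − bearing(H→Z) = 68.00° ✓; |HP| = 13.40 ✓; ∠(HP, PA) = 90.00° ✓; |PA| = 6.300 ✗.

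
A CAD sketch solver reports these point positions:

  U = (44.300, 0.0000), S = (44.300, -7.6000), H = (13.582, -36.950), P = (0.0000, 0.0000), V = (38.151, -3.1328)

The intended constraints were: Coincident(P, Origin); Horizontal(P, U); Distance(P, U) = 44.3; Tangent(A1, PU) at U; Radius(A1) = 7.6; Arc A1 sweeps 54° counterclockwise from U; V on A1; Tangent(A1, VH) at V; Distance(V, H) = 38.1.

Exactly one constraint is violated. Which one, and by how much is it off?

Distance(V, H) = 38.1 — off by 3.70.

P = (0.00, 0.00) ✓; P.y = 0.00, U.y = 0.00 ✓; |PU| = 44.30 ✓; ∠(SU, UP) = 90.00° ✓; |SU| = 7.600 ✓; bearing(S→V) − bearing(S→U) = 54.00° ✓; |SV| = 7.600 ✓; ∠(SV, VH) = 90.00° ✓; |VH| = 41.80 ✗.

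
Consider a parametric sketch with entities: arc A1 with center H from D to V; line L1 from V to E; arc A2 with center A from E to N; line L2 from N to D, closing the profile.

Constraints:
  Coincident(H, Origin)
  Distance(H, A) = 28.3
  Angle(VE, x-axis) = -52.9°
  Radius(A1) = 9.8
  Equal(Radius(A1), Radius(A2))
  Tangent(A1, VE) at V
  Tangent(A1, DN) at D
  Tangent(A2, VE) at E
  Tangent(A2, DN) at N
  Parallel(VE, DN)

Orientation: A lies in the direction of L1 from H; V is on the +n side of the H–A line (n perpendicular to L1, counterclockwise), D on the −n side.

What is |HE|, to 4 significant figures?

29.95

The slot axis is L1's direction at -52.9°, so u = (cos -52.9°, sin -52.9°) = (0.6032, -0.7976) and n = (−sin -52.9°, cos -52.9°) = (0.7976, 0.6032). H is at the origin and A lies 28.3 along u from H, so A = 28.3·u = (17.07, -22.57). Tangency of A1 to both parallel lines with radius 9.8 puts V and D at H ± 9.8·n: V = (7.816, 5.911), D = (-7.816, -5.911). Equal radii place E and N the same way about A: E = A + 9.8·n = (24.89, -16.66), N = A − 9.8·n = (9.254, -28.48). Then |HE| = |E − H| = 29.95.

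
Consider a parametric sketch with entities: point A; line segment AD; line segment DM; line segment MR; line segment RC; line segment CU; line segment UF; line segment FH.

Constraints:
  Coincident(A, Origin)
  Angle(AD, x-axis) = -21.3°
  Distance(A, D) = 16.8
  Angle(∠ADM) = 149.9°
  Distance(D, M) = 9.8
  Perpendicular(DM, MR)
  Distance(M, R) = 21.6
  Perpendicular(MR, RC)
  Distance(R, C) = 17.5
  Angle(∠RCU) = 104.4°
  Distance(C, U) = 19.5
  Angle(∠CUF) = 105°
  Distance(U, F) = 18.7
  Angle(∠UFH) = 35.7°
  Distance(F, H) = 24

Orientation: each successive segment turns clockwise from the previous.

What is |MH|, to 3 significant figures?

22.3

∠CUF = 105.0° gives UF at -22.0° from the x-axis; with |UF| = 18.7, F = (23.0, -4.99). ∠UFH = 35.7° gives FH at -166° from the x-axis; with |FH| = 24.0, H = (-0.276, -10.7). Then |MH| = |H − M| = 22.3.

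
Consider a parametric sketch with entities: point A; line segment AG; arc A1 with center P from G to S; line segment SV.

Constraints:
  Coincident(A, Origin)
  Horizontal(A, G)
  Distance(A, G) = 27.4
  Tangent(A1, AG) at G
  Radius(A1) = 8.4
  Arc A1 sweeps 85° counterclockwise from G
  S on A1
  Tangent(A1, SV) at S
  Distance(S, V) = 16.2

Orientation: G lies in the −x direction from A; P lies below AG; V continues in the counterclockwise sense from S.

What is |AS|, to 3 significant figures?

36.6

A is at the origin; AG is horizontal with |AG| = 27.4 and G on the −x side, so G = (-27.4, 0.00). Since A1 is tangent to AG there, PG ⟂ AG, so P = G + (0, -8.4) = (-27.4, -8.40). On A1, G sits at bearing 90° from P; an 85° counterclockwise sweep puts S at bearing 175°, so S = P + 8.4·(cos 175°, sin 175°) = (-35.8, -7.67). Then |AS| = |S − A| = 36.6.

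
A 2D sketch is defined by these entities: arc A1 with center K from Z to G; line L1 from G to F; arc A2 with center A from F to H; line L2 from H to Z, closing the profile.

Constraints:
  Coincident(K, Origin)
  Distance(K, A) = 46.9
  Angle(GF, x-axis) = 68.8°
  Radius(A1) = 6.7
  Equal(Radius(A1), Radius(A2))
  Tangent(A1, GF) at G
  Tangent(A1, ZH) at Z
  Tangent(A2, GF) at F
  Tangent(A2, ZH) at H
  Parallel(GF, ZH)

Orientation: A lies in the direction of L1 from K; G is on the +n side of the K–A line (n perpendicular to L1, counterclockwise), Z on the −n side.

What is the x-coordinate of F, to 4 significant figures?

10.71

Tangency of A1 to both parallel lines with radius 6.7 puts G and Z at K ± 6.7·n: G = (-6.247, 2.423), Z = (6.247, -2.423). Equal radii place F and H the same way about A: F = A + 6.7·n = (10.71, 46.15), H = A − 6.7·n = (23.21, 41.30). So F.x = 10.71.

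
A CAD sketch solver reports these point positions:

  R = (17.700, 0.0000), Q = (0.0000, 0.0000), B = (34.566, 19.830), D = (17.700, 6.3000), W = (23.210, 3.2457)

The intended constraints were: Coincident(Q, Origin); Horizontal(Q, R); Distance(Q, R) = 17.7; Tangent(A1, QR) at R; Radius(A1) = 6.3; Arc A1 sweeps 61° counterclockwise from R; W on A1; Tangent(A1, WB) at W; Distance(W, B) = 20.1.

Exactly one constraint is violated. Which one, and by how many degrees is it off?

Tangent(A1, WB) at W — off by 5.40°.

Q = (0.00, 0.00) ✓; Q.y = 0.00, R.y = 0.00 ✓; |QR| = 17.70 ✓; ∠(DR, RQ) = 90.00° ✓; |DR| = 6.300 ✓; bearing(D→W) − bearing(D→R) = 61.00° ✓; |DW| = 6.300 ✓; ∠(DW, WB) = 95.40° ✗; |WB| = 20.10 ✓.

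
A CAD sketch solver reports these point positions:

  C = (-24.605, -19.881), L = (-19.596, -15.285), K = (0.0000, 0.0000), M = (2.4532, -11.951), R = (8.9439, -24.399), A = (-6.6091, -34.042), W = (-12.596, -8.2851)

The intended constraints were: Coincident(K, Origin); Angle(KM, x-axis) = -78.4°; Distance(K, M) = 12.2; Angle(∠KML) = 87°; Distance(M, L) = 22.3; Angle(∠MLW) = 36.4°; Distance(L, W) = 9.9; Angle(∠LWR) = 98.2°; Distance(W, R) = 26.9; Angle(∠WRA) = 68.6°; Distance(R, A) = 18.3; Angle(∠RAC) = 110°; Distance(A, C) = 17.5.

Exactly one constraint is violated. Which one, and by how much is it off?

Distance(A, C) = 17.5 — off by 5.40.

K = (0.00, 0.00) ✓; KM at -78.40° ✓; |KM| = 12.20 ✓; ∠KML = 87.00° ✓; |ML| = 22.30 ✓; ∠MLW = 36.40° ✓; |LW| = 9.899 ✓; ∠LWR = 98.20° ✓; |WR| = 26.90 ✓; ∠WRA = 68.60° ✓; |RA| = 18.30 ✓; ∠RAC = 110.0° ✓; |AC| = 22.90 ✗.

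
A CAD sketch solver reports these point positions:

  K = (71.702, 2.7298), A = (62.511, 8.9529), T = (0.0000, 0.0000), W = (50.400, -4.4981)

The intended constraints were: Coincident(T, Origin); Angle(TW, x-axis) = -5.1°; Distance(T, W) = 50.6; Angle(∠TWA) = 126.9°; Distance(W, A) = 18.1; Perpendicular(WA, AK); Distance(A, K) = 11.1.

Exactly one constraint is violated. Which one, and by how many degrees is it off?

Perpendicular(WA, AK) — off by 7.90°.

T = (0.00, 0.00) ✓; TW at -5.100° ✓; |TW| = 50.60 ✓; ∠TWA = 126.9° ✓; |WA| = 18.10 ✓; ∠(WA, AK) = 82.10° ✗; |AK| = 11.10 ✓.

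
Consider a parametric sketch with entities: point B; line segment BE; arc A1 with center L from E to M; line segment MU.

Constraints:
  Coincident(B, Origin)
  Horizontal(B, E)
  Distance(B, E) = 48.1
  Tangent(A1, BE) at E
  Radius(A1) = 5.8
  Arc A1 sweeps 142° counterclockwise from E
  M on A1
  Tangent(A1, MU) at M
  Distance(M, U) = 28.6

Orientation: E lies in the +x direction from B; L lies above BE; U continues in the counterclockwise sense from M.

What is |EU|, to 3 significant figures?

33.8

B is at the origin; B and E share the same y with |BE| = 48.1 and E on the +x side, so E = (48.1, 0.00). Since A1 is tangent to BE there, LE ⟂ BE, so L = E + (0, 5.8) = (48.1, 5.80). On A1, E sits at bearing -90° from L; a 142° counterclockwise sweep puts M at bearing 52°, so M = L + 5.8·(cos 52°, sin 52°) = (51.7, 10.4). Since A1 is tangent to MU there, LM ⟂ MU, so MU runs along (−sin 52°, cos 52°); with |MU| = 28.6, U = (29.1, 28.0). Then |EU| = |U − E| = 33.8.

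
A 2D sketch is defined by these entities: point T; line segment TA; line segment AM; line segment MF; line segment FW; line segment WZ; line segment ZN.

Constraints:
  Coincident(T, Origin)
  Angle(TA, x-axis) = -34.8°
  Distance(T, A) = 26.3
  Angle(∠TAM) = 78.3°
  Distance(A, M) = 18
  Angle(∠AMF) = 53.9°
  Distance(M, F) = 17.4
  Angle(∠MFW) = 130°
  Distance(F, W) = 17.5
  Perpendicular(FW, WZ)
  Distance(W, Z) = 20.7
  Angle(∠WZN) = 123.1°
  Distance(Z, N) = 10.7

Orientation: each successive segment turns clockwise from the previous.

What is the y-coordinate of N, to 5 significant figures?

-21.828

T is at the origin; TA runs at -34.8° with length 26.3, so A = (21.596, -15.010). ∠TAM = 78.3° gives AM at -136.50° from the x-axis; with |AM| = 18.0, M = (8.5395, -27.400). ∠AMF = 53.9° gives MF at 97.400° from the x-axis; with |MF| = 17.4, F = (6.2984, -10.145). ∠MFW = 130.0° gives FW at 47.400° from the x-axis; with |FW| = 17.5, W = (18.144, 2.7366). The perpendicularity gives WZ at right angles to FW, so WZ runs at -42.600°; with |WZ| = 20.7, Z = (33.381, -11.275). ∠WZN = 123.1° gives ZN at -99.500° from the x-axis; with |ZN| = 10.7, N = (31.615, -21.828). So N.y = -21.828.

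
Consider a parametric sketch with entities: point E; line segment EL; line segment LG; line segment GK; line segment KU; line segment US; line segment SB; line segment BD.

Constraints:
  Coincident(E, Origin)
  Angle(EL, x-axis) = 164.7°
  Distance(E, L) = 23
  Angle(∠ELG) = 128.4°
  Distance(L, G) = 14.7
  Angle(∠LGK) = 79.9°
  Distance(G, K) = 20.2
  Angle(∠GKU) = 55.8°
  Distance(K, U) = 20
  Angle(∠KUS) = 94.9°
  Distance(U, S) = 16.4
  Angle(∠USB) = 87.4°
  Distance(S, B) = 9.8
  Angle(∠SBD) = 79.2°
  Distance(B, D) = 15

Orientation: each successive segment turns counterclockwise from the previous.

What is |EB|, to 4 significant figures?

34.10

E is at the origin; EL runs at 164.7° with length 23.0, so L = (-22.18, 6.069). ∠ELG = 128.4° gives LG at -143.7° from the x-axis; with |LG| = 14.7, G = (-34.03, -2.634). ∠LGK = 79.9° gives GK at -43.60° from the x-axis; with |GK| = 20.2, K = (-19.40, -16.56). ∠GKU = 55.8° gives KU at 80.60° from the x-axis; with |KU| = 20.0, U = (-16.14, 3.168). ∠KUS = 94.9° gives US at 165.7° from the x-axis; with |US| = 16.4, S = (-32.03, 7.218). ∠USB = 87.4° gives SB at -101.7° from the x-axis; with |SB| = 9.8, B = (-34.02, -2.378). Then |EB| = |B − E| = 34.10.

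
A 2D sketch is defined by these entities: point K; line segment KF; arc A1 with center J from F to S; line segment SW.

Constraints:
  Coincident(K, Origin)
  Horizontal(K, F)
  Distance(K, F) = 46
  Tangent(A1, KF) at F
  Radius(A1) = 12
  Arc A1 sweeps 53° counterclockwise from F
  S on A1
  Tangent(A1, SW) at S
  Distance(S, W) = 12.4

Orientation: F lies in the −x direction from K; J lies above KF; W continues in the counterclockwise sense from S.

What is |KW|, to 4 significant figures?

32.46

K is at the origin; K and F share the same y with |KF| = 46.0 and F on the −x side, so F = (-46.00, 0.000). Since A1 is tangent to KF there, JF ⟂ KF, so J = F + (0, 12) = (-46.00, 12.00). On A1, F sits at bearing -90° from J; a 53° counterclockwise sweep puts S at bearing -37°, so S = J + 12.0·(cos -37°, sin -37°) = (-36.42, 4.778). The tangent condition forces JS to be normal to SW, so SW runs along (−sin -37°, cos -37°); with |SW| = 12.4, W = (-28.95, 14.68). Then |KW| = |W − K| = 32.46.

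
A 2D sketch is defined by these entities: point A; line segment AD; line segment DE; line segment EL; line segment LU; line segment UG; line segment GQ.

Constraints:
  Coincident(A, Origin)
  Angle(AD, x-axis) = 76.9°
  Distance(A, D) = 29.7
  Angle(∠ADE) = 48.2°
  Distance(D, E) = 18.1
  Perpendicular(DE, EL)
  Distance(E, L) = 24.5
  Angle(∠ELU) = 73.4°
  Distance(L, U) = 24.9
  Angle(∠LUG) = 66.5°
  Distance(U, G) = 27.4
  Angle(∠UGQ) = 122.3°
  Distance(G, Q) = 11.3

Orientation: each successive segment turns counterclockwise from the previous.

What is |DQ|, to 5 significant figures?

23.172

A is at the origin; AD runs at 76.9° with length 29.7, so D = (6.7315, 28.927). ∠ADE = 48.2° gives DE at -151.30° from the x-axis; with |DE| = 18.1, E = (-9.1448, 20.235). The perpendicularity gives EL at right angles to DE, so EL runs at -61.300°; with |EL| = 24.5, L = (2.6207, -1.2550). ∠ELU = 73.4° gives LU at 45.300° from the x-axis; with |LU| = 24.9, U = (20.135, 16.444). ∠LUG = 66.5° gives UG at 158.80° from the x-axis; with |UG| = 27.4, G = (-5.4105, 26.352). ∠UGQ = 122.3° gives GQ at -143.50° from the x-axis; with |GQ| = 11.3, Q = (-14.494, 19.631). Then |DQ| = |Q − D| = 23.172.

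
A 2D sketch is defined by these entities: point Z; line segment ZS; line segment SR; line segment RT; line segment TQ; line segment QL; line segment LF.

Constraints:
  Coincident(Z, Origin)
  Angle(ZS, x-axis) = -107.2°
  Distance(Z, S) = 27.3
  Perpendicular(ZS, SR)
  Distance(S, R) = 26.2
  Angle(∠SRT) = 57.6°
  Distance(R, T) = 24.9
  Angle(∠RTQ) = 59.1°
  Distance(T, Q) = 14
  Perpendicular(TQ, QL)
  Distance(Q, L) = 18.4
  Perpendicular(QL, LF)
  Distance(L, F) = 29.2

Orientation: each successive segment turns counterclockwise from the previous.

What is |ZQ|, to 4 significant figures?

19.90

Z is at the origin; ZS runs at -107.2° with length 27.3, so S = (-8.073, -26.08). The perpendicularity gives SR at right angles to ZS, so SR runs at -17.20°; with |SR| = 26.2, R = (16.96, -33.83). ∠SRT = 57.6° gives RT at 105.2° from the x-axis; with |RT| = 24.9, T = (10.43, -9.798). ∠RTQ = 59.1° gives TQ at -133.9° from the x-axis; with |TQ| = 14.0, Q = (0.7193, -19.89). Then |ZQ| = |Q − Z| = 19.90.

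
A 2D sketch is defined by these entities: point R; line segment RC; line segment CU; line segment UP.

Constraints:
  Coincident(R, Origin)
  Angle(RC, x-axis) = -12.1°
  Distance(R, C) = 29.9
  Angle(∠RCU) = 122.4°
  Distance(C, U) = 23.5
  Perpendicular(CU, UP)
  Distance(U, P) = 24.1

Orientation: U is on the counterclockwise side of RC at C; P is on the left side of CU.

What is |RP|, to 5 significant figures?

39.538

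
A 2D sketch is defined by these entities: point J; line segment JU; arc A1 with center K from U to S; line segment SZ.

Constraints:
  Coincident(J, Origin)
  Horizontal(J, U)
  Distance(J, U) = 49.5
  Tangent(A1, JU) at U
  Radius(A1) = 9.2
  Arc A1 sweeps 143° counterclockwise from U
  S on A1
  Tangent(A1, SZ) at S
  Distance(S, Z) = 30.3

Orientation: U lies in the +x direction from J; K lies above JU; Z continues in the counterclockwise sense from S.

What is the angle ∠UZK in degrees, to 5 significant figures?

7.8951°

J is at the origin; JU is horizontal with |JU| = 49.5 and U on the +x side, so U = (49.500, 0.0000). Tangency of A1 to JU means the radius KU is perpendicular to JU, so K = U + (0, 9.2) = (49.500, 9.2000). On A1, U sits at bearing -90° from K; a 143° counterclockwise sweep puts S at bearing 53°, so S = K + 9.2·(cos 53°, sin 53°) = (55.037, 16.547). A1 meets SZ tangentially, so KS is at right angles to SZ, so SZ runs along (−sin 53°, cos 53°); with |SZ| = 30.3, Z = (30.838, 34.782). Then cos ∠UZK = ZU·ZK / (|ZU||ZK|), giving 7.8951°.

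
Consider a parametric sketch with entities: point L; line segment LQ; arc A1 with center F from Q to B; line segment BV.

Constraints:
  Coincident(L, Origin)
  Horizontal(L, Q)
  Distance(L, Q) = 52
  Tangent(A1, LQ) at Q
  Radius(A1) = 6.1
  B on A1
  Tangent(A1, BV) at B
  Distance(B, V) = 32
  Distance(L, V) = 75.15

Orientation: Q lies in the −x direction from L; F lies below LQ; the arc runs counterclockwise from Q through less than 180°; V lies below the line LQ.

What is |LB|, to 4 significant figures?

58.06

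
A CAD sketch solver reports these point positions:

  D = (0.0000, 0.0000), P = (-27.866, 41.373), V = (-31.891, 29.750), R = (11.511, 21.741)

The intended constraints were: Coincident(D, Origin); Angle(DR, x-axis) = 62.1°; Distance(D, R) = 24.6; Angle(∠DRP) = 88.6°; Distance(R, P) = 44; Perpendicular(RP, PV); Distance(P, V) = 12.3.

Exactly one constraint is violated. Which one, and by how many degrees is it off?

Perpendicular(RP, PV) — off by 7.40°.

D = (0.00, 0.00) ✓; DR at 62.10° ✓; |DR| = 24.60 ✓; ∠DRP = 88.60° ✓; |RP| = 44.00 ✓; ∠(RP, PV) = 97.40° ✗; |PV| = 12.30 ✓.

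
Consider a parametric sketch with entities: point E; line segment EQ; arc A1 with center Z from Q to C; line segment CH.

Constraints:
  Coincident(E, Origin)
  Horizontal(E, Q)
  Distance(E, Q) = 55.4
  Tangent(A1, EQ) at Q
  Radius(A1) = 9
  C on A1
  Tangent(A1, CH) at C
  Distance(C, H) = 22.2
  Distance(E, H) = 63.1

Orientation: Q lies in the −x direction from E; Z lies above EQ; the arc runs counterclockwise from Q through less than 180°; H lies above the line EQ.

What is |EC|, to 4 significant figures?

48.33

E is at the origin; EQ is horizontal with |EQ| = 55.4 and Q on the −x side, so Q = (-55.40, 0.000). Tangency of A1 to EQ means the radius ZQ is perpendicular to EQ, so Z = Q + (0, 9) = (-55.40, 9.000). Since ZC ⟂ CH (tangency), |ZH| = √(9.0² + 22.2²) = 23.95 regardless of where C sits on A1. So H lies on both circle(E, 63.1) and circle(Z, 23.95); the above-EQ intersection is H = (-53.84, 32.90). C is the foot of the tangent from H: C = (-46.86, 11.83).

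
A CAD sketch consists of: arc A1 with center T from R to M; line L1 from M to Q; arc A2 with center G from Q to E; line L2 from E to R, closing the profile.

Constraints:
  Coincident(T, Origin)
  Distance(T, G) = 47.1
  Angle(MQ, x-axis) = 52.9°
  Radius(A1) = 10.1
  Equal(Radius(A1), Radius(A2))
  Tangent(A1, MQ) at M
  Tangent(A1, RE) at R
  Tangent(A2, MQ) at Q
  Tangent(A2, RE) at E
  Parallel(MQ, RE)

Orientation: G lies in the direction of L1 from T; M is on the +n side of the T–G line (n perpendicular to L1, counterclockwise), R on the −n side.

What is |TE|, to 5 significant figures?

48.171

The slot axis is L1's direction at 52.9°, so u = (cos 52.9°, sin 52.9°) = (0.60321, 0.79758) and n = (−sin 52.9°, cos 52.9°) = (-0.79758, 0.60321). T is at the origin and G lies 47.1 along u from T, so G = 47.1·u = (28.411, 37.566). Tangency of A1 to both parallel lines with radius 10.1 puts M and R at T ± 10.1·n: M = (-8.0556, 6.0924), R = (8.0556, -6.0924). Equal radii place Q and E the same way about G: Q = G + 10.1·n = (20.355, 43.659), E = G − 10.1·n = (36.467, 31.474). Then |TE| = |E − T| = 48.171.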